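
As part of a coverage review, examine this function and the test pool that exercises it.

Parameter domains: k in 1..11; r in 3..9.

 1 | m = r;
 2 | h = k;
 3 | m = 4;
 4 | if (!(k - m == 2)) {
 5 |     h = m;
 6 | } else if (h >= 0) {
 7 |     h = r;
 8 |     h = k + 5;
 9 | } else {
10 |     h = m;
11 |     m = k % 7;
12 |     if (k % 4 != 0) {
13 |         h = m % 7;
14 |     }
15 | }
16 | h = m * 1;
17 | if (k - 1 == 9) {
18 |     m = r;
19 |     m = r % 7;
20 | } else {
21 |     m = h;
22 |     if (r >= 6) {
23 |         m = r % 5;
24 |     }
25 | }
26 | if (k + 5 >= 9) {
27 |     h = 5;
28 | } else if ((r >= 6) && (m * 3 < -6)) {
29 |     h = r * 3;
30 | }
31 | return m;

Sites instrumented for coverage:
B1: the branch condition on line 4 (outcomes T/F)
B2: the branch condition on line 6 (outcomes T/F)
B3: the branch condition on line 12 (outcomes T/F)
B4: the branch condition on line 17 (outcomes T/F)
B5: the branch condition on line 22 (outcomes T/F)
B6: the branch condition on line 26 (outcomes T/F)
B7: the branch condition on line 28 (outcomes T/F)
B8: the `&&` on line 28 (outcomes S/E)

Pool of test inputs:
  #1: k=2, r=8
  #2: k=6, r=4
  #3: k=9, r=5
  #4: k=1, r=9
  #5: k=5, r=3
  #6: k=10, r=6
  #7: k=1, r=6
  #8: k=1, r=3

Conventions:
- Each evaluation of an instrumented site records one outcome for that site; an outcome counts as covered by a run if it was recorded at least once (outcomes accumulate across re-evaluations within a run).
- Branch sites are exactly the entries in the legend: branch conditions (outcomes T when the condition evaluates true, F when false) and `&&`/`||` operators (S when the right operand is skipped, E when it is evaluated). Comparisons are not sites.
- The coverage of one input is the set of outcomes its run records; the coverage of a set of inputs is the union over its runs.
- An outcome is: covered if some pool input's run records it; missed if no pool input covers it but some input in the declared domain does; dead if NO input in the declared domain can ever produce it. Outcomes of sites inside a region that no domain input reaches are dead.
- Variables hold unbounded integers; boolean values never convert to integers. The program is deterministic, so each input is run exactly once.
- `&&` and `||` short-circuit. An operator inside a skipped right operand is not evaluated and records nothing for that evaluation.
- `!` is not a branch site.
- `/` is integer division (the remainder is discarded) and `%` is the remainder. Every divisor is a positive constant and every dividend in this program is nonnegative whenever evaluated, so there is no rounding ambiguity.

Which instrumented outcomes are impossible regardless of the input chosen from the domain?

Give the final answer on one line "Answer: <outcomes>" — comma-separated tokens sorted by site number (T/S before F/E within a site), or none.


sweeping the full domain (77 inputs) for each outcome:
  B2=F: zero occurrences over every domain input -> dead
  B3=T: zero occurrences over every domain input -> dead
  B3=F: zero occurrences over every domain input -> dead
  B7=T: zero occurrences over every domain input -> dead
  reachable outcomes have witnesses, e.g. B1=T (e.g. k=1, r=3), B1=F (e.g. k=6, r=3), B2=T (e.g. k=6, r=3), B4=T (e.g. k=10, r=3)
Answer: B2=F, B3=T, B3=F, B7=T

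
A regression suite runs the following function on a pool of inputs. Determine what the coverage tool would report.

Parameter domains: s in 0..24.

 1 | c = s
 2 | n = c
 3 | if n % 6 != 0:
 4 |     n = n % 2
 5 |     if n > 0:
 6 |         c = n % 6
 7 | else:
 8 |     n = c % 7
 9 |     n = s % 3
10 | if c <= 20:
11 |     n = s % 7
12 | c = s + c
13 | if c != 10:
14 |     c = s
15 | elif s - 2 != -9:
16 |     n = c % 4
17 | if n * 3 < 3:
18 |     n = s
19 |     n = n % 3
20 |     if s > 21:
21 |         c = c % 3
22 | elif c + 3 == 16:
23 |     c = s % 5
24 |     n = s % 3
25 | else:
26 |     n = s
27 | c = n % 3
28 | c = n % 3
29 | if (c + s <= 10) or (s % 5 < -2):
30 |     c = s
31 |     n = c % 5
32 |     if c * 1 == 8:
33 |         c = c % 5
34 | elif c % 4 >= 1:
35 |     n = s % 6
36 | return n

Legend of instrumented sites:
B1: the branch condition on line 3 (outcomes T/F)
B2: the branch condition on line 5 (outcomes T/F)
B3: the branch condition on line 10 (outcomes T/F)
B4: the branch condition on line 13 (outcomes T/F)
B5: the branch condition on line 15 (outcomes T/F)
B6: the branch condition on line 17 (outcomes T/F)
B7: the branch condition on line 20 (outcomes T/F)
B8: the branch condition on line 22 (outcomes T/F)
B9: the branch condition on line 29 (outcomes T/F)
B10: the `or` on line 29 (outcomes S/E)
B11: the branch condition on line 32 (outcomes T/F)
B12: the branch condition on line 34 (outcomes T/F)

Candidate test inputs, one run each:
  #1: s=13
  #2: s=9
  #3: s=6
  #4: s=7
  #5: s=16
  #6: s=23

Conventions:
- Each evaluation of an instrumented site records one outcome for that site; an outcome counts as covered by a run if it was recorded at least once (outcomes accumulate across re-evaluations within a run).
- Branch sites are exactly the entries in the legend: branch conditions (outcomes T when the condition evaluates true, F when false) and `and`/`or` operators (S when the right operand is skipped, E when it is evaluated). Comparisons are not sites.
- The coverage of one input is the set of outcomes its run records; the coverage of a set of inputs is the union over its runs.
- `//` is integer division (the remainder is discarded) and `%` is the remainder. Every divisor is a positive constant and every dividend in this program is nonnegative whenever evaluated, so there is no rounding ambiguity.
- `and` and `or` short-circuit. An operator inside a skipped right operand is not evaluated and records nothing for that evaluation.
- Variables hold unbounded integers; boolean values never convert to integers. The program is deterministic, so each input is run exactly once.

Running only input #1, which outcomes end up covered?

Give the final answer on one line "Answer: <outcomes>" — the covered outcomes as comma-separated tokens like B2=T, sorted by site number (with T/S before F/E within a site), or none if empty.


Tracing the run of input #1 (s=13):
  B1->T, B2->T, B3->T, B4->T, B6->F, B8->T, B10->E, B9->F, B12->T
distinct outcomes covered: B1=T, B2=T, B3=T, B4=T, B6=F, B8=T, B9=F, B10=E, B12=T
Answer: B1=T, B2=T, B3=T, B4=T, B6=F, B8=T, B9=F, B10=E, B12=T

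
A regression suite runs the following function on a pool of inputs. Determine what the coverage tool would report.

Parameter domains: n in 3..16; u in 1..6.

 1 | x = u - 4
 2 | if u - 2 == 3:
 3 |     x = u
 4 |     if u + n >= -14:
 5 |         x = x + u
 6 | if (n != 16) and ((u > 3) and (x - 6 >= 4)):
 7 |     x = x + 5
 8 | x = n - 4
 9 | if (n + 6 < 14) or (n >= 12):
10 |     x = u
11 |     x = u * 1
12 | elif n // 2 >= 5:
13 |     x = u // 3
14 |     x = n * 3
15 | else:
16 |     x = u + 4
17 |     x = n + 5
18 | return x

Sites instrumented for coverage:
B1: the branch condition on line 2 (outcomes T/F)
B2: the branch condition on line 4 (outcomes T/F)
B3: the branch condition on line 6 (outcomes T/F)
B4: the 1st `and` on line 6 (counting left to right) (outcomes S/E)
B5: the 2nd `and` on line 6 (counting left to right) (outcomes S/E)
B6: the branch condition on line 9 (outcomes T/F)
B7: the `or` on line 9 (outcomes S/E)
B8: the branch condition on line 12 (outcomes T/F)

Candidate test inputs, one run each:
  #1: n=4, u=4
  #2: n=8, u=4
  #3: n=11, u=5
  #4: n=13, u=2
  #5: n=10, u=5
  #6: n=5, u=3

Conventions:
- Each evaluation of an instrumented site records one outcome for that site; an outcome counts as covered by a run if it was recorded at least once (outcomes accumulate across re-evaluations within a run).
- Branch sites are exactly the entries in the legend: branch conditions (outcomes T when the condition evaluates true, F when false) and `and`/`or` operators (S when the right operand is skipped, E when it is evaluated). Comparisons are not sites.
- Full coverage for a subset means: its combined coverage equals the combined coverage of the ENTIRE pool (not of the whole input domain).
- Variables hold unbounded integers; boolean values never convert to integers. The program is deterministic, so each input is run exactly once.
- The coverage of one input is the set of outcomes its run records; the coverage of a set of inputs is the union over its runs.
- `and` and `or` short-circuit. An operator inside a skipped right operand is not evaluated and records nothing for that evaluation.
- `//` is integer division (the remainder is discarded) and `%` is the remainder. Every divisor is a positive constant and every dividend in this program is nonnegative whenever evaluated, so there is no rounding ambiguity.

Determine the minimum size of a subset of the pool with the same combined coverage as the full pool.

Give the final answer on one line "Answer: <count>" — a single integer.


test 1 (n=4, u=4) fires B1->F, B4->E, B5->E, B3->F, B7->S, B6->T; hits B1=F, B3=F, B4=E, B5=E, B6=T, B7=S
test 2 (n=8, u=4) fires B1->F, B4->E, B5->E, B3->F, B7->E, B6->F, B8->F; hits B1=F, B3=F, B4=E, B5=E, B6=F, B7=E, B8=F
test 3 (n=11, u=5) fires B1->T, B2->T, B4->E, B5->E, B3->T, B7->E, B6->F, B8->T; hits B1=T, B2=T, B3=T, B4=E, B5=E, B6=F, B7=E, B8=T
test 4 (n=13, u=2) fires B1->F, B4->E, B5->S, B3->F, B7->E, B6->T; hits B1=F, B3=F, B4=E, B5=S, B6=T, B7=E
test 5 (n=10, u=5) fires B1->T, B2->T, B4->E, B5->E, B3->T, B7->E, B6->F, B8->T; hits B1=T, B2=T, B3=T, B4=E, B5=E, B6=F, B7=E, B8=T
test 6 (n=5, u=3) fires B1->F, B4->E, B5->S, B3->F, B7->S, B6->T; hits B1=F, B3=F, B4=E, B5=S, B6=T, B7=S
together the pool reaches 14 outcomes: B1=T, B1=F, B2=T, B3=T, B3=F, B4=E, B5=S, B5=E, B6=T, B6=F, B7=S, B7=E, B8=T, B8=F
every size-1 subset falls short of the 14 outcomes (best: 8/14)
every size-2 subset falls short of the 14 outcomes (best: 13/14)
inputs {2, 3, 6} (size 3) cover everything; no size-3 subset with a lexicographically smaller index list covers all 14
Answer: 3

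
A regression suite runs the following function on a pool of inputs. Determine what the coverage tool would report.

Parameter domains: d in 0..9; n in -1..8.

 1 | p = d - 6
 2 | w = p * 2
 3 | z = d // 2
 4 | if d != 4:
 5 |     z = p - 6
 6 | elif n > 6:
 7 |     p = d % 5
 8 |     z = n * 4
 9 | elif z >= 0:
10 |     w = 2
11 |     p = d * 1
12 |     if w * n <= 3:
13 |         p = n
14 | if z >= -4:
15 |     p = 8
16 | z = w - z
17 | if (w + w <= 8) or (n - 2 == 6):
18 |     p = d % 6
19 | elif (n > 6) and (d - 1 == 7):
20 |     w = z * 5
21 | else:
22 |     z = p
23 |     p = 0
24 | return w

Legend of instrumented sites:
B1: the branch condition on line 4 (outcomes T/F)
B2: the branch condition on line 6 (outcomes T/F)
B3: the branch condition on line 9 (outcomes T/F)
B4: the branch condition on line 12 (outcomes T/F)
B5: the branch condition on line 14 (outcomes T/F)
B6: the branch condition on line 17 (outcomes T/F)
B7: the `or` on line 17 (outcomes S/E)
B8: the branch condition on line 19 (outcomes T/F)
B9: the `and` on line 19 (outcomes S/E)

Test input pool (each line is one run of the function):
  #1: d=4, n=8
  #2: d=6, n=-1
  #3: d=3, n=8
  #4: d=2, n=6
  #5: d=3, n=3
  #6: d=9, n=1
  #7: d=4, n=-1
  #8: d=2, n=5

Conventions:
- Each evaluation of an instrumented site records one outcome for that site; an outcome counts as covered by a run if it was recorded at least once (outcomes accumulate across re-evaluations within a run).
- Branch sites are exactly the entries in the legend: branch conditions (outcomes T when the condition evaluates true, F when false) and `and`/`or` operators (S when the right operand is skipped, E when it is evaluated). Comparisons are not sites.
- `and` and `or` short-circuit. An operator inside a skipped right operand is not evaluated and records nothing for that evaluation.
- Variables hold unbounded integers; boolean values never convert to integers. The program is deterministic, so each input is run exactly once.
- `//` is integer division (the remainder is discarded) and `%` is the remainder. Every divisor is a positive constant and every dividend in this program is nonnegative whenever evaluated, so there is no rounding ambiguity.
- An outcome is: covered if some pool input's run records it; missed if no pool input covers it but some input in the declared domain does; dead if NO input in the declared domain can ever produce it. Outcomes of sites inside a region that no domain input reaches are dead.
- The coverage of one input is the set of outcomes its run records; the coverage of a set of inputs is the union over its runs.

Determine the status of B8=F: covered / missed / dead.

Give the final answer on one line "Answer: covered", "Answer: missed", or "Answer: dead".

B8=F is recorded by pool input(s) 6 -> covered

Answer: covered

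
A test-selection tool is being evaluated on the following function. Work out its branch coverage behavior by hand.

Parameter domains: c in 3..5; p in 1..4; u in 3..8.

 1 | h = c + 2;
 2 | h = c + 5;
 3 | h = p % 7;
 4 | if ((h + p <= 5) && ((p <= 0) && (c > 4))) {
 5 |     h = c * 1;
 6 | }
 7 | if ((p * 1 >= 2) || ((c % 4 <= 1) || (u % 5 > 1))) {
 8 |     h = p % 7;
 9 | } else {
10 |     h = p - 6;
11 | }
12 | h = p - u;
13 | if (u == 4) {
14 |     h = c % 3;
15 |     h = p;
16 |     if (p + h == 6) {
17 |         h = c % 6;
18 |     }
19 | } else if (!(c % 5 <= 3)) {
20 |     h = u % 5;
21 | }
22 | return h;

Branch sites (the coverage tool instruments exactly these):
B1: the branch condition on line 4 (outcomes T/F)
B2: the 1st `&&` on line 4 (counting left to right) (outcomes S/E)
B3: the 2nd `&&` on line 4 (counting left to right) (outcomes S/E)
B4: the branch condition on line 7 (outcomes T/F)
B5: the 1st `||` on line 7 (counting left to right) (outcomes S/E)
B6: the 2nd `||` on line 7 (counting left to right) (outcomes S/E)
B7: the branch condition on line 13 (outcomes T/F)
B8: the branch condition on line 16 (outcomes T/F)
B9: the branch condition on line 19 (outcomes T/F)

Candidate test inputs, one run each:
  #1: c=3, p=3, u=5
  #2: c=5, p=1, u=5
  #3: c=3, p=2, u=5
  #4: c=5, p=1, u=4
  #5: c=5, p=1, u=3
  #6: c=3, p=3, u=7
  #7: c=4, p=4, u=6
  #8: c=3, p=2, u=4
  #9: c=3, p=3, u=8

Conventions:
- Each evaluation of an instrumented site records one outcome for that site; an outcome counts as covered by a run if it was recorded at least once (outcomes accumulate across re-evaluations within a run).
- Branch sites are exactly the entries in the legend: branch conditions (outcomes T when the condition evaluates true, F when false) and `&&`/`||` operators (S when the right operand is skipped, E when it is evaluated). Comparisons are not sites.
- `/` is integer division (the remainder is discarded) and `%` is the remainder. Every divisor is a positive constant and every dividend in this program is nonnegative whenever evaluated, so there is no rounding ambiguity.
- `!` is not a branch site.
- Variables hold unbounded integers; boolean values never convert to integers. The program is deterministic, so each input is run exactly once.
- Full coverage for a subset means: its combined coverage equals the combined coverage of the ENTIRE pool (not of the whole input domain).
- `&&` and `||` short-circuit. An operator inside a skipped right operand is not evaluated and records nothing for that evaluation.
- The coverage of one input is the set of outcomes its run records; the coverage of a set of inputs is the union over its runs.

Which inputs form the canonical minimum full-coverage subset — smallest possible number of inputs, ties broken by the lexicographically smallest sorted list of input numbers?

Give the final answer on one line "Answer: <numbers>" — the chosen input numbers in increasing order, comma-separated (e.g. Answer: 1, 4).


#1 (c=3, p=3, u=5) -> covered: B1=F, B2=S, B4=T, B5=S, B7=F, B9=F
#2 (c=5, p=1, u=5) -> covered: B1=F, B2=E, B3=S, B4=T, B5=E, B6=S, B7=F, B9=F
#3 (c=3, p=2, u=5) -> covered: B1=F, B2=E, B3=S, B4=T, B5=S, B7=F, B9=F
#4 (c=5, p=1, u=4) -> covered: B1=F, B2=E, B3=S, B4=T, B5=E, B6=S, B7=T, B8=F
#5 (c=5, p=1, u=3) -> covered: B1=F, B2=E, B3=S, B4=T, B5=E, B6=S, B7=F, B9=F
#6 (c=3, p=3, u=7) -> covered: B1=F, B2=S, B4=T, B5=S, B7=F, B9=F
#7 (c=4, p=4, u=6) -> covered: B1=F, B2=S, B4=T, B5=S, B7=F, B9=T
#8 (c=3, p=2, u=4) -> covered: B1=F, B2=E, B3=S, B4=T, B5=S, B7=T, B8=F
#9 (c=3, p=3, u=8) -> covered: B1=F, B2=S, B4=T, B5=S, B7=F, B9=F
pool-wide coverage (13 outcomes): B1=F, B2=S, B2=E, B3=S, B4=T, B5=S, B5=E, B6=S, B7=T, B7=F, B8=F, B9=T, B9=F
size 1 is not enough: best union over all size-1 subsets is 8/13
size 2 is not enough: best union over all size-2 subsets is 12/13
size 3: inputs {1, 4, 7} cover all 13 outcomes, and no lexicographically smaller subset of this size does
Answer: 1, 4, 7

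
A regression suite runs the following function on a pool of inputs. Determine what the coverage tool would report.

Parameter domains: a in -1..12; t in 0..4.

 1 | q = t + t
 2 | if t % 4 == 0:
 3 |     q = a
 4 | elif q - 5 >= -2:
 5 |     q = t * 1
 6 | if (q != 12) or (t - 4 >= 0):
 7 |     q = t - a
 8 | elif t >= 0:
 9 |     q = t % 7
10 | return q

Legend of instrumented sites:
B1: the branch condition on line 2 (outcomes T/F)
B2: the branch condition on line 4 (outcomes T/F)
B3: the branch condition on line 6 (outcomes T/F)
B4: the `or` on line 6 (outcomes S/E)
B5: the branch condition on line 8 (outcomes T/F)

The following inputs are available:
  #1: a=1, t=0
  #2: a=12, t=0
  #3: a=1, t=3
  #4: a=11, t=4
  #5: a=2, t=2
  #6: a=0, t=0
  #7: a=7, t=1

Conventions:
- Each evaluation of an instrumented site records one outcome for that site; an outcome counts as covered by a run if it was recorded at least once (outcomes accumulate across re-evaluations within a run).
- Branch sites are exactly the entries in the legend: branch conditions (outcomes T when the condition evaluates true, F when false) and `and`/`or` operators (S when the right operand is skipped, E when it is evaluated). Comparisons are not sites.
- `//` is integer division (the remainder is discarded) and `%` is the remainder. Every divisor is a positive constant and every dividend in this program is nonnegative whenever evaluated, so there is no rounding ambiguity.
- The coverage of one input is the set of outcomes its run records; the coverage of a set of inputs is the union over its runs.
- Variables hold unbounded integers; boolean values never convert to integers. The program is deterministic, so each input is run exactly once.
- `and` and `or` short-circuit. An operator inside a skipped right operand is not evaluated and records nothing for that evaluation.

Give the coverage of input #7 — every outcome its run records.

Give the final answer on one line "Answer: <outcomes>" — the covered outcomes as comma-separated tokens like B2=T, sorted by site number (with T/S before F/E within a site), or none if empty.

Simulating input #7 (a=7, t=1) step by step:
  B1->F, B2->F, B4->S, B3->T
deduplicating events, the covered set is: B1=F, B2=F, B3=T, B4=S

Answer: B1=F, B2=F, B3=T, B4=S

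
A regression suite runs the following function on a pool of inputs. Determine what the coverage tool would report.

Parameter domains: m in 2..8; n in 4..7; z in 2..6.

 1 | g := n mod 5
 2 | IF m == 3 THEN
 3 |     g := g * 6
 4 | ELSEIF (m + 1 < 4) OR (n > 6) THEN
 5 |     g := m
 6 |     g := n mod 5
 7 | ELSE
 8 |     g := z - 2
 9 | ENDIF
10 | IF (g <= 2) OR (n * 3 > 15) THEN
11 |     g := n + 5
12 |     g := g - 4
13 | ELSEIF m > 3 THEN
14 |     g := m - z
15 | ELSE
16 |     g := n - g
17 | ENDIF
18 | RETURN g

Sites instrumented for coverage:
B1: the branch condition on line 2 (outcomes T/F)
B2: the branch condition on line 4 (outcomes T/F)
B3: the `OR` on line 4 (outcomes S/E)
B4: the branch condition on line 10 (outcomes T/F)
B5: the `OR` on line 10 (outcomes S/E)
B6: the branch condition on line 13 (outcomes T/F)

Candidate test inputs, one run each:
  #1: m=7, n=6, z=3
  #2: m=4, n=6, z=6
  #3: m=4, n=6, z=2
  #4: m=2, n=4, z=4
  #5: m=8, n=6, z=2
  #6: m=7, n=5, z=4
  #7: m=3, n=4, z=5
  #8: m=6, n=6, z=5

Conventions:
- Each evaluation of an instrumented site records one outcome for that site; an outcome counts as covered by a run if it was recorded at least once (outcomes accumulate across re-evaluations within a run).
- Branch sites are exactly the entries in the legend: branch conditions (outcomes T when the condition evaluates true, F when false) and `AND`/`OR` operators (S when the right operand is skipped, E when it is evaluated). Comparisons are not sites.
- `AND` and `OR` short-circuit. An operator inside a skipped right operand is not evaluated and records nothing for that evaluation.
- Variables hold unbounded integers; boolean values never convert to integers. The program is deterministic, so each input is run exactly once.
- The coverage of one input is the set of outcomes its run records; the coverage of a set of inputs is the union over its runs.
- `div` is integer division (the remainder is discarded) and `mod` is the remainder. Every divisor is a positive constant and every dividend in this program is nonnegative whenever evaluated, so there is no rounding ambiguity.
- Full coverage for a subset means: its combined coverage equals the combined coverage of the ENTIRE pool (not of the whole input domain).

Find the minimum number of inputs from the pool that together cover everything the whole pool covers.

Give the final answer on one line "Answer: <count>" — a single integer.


run #1 (m=7, n=6, z=3) records B1=F, B2=F, B3=E, B4=T, B5=S
run #2 (m=4, n=6, z=6) records B1=F, B2=F, B3=E, B4=T, B5=E
run #3 (m=4, n=6, z=2) records B1=F, B2=F, B3=E, B4=T, B5=S
run #4 (m=2, n=4, z=4) records B1=F, B2=T, B3=S, B4=F, B5=E, B6=F
run #5 (m=8, n=6, z=2) records B1=F, B2=F, B3=E, B4=T, B5=S
run #6 (m=7, n=5, z=4) records B1=F, B2=F, B3=E, B4=T, B5=S
run #7 (m=3, n=4, z=5) records B1=T, B4=F, B5=E, B6=F
run #8 (m=6, n=6, z=5) records B1=F, B2=F, B3=E, B4=T, B5=E
together the pool reaches 11 outcomes: B1=T, B1=F, B2=T, B2=F, B3=S, B3=E, B4=T, B4=F, B5=S, B5=E, B6=F
no size-1 subset reaches all 11 outcomes (best union: 6/11)
no size-2 subset reaches all 11 outcomes (best union: 10/11)
the canonical winner is {1, 4, 7}: size 3, full 11-outcome coverage, earliest index list among size-3 covers
Answer: 3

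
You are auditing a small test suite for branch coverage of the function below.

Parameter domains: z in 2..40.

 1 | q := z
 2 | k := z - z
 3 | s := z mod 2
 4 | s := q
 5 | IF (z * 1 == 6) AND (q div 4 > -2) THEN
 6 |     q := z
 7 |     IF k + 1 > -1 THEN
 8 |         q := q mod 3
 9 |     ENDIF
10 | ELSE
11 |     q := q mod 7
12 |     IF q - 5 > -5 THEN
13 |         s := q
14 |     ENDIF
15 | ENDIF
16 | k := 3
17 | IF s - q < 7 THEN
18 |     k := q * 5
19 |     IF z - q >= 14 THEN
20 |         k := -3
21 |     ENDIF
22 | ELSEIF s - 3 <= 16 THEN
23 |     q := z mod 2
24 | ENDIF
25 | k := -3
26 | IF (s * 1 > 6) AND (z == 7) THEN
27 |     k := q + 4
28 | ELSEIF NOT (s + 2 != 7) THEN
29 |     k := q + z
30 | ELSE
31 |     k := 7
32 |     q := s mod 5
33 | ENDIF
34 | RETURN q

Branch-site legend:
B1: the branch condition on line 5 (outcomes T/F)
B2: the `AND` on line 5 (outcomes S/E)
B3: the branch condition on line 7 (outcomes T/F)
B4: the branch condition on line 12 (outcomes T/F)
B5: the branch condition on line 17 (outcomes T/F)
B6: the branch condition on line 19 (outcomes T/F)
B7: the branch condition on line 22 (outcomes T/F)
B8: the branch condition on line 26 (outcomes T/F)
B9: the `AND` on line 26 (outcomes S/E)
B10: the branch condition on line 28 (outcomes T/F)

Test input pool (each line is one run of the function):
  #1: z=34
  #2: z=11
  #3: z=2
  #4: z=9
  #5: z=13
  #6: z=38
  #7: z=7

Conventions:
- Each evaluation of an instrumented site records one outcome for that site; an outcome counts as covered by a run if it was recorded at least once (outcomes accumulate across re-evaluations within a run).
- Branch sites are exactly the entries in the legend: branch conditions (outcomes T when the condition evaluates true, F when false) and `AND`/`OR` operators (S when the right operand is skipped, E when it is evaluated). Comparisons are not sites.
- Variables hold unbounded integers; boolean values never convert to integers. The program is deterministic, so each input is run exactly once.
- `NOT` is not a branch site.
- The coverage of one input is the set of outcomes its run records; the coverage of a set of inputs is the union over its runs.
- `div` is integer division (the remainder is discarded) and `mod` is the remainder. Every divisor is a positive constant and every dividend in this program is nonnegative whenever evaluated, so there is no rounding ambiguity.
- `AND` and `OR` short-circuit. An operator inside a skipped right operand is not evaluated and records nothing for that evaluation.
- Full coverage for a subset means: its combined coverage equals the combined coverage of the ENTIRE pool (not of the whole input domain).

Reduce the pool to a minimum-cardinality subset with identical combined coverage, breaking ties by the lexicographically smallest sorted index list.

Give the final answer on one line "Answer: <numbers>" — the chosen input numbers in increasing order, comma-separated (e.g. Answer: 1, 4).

input #1, z=34: events B2->S, B1->F, B4->T, B5->T, B6->T, B9->S, B8->F, B10->F; outcomes B1=F, B2=S, B4=T, B5=T, B6=T, B8=F, B9=S, B10=F
input #2, z=11: events B2->S, B1->F, B4->T, B5->T, B6->F, B9->S, B8->F, B10->F; outcomes B1=F, B2=S, B4=T, B5=T, B6=F, B8=F, B9=S, B10=F
input #3, z=2: events B2->S, B1->F, B4->T, B5->T, B6->F, B9->S, B8->F, B10->F; outcomes B1=F, B2=S, B4=T, B5=T, B6=F, B8=F, B9=S, B10=F
input #4, z=9: events B2->S, B1->F, B4->T, B5->T, B6->F, B9->S, B8->F, B10->F; outcomes B1=F, B2=S, B4=T, B5=T, B6=F, B8=F, B9=S, B10=F
input #5, z=13: events B2->S, B1->F, B4->T, B5->T, B6->F, B9->S, B8->F, B10->F; outcomes B1=F, B2=S, B4=T, B5=T, B6=F, B8=F, B9=S, B10=F
input #6, z=38: events B2->S, B1->F, B4->T, B5->T, B6->T, B9->S, B8->F, B10->F; outcomes B1=F, B2=S, B4=T, B5=T, B6=T, B8=F, B9=S, B10=F
input #7, z=7: events B2->S, B1->F, B4->F, B5->F, B7->T, B9->E, B8->T; outcomes B1=F, B2=S, B4=F, B5=F, B7=T, B8=T, B9=E
union over all inputs: B1=F, B2=S, B4=T, B4=F, B5=T, B5=F, B6=T, B6=F, B7=T, B8=T, B8=F, B9=S, B9=E, B10=F (14 outcomes)
every size-1 subset falls short of the 14 outcomes (best: 8/14)
every size-2 subset falls short of the 14 outcomes (best: 13/14)
the canonical winner is {1, 2, 7}: size 3, full 14-outcome coverage, earliest index list among size-3 covers

Answer: 1, 2, 7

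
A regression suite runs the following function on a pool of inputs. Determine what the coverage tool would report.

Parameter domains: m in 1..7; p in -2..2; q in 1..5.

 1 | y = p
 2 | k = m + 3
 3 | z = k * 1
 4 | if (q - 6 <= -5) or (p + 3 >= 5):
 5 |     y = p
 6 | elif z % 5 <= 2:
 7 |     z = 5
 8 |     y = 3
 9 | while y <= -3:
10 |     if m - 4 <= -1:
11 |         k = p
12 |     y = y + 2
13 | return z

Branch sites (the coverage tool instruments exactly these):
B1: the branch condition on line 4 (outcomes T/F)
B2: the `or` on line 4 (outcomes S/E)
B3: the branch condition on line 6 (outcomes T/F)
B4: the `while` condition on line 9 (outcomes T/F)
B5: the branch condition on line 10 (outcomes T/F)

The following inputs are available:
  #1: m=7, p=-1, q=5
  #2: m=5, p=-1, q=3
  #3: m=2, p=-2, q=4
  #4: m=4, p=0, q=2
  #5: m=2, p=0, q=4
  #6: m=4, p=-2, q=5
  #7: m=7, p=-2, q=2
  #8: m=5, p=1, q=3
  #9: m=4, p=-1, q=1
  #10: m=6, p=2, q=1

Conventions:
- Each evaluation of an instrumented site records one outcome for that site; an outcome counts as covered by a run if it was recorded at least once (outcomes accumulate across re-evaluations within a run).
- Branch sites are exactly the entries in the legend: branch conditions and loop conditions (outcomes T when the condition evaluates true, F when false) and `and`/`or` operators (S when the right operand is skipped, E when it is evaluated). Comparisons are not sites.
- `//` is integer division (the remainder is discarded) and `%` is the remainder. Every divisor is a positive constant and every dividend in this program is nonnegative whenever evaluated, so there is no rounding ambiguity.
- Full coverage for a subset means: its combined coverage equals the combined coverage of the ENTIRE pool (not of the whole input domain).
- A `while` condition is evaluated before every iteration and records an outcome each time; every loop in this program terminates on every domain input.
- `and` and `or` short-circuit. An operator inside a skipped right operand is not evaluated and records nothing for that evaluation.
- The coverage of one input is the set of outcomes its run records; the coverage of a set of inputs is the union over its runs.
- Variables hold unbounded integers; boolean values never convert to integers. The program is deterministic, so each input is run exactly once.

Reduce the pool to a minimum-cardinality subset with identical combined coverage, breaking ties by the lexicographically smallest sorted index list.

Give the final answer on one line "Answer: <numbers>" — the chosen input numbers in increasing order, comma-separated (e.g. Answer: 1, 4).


#1 (m=7, p=-1, q=5) -> covered: B1=F, B2=E, B3=T, B4=F
#2 (m=5, p=-1, q=3) -> covered: B1=F, B2=E, B3=F, B4=F
#3 (m=2, p=-2, q=4) -> covered: B1=F, B2=E, B3=T, B4=F
#4 (m=4, p=0, q=2) -> covered: B1=F, B2=E, B3=T, B4=F
#5 (m=2, p=0, q=4) -> covered: B1=F, B2=E, B3=T, B4=F
#6 (m=4, p=-2, q=5) -> covered: B1=F, B2=E, B3=T, B4=F
#7 (m=7, p=-2, q=2) -> covered: B1=F, B2=E, B3=T, B4=F
#8 (m=5, p=1, q=3) -> covered: B1=F, B2=E, B3=F, B4=F
#9 (m=4, p=-1, q=1) -> covered: B1=T, B2=S, B4=F
#10 (m=6, p=2, q=1) -> covered: B1=T, B2=S, B4=F
the full pool covers 7 outcomes: B1=T, B1=F, B2=S, B2=E, B3=T, B3=F, B4=F
size 1 is not enough: best union over all size-1 subsets is 4/7
size 2 is not enough: best union over all size-2 subsets is 6/7
inputs {1, 2, 9} (size 3) cover everything; no size-3 subset with a lexicographically smaller index list covers all 7
Answer: 1, 2, 9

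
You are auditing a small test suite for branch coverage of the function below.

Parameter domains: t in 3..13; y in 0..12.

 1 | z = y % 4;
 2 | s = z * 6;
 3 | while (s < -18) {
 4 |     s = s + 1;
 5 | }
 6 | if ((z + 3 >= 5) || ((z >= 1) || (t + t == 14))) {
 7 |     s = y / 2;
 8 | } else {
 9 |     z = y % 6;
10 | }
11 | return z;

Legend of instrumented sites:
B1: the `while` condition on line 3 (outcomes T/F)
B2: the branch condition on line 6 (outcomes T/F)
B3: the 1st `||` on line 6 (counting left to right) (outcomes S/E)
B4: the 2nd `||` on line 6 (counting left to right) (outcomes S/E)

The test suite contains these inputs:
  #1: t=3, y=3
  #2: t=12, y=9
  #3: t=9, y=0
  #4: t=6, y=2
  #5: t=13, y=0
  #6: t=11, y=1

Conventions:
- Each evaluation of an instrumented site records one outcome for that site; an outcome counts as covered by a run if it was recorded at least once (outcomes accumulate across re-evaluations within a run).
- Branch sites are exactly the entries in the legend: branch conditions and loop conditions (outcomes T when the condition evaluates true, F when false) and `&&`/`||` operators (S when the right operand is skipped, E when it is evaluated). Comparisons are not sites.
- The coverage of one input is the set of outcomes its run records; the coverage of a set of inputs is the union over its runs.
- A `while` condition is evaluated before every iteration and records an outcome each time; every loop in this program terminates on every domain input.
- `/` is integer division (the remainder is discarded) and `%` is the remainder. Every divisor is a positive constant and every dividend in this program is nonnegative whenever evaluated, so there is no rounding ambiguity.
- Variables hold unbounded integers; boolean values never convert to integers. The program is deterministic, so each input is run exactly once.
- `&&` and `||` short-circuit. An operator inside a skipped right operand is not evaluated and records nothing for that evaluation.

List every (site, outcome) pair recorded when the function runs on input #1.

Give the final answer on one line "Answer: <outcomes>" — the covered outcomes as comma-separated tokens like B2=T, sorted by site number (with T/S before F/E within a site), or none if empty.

Event log for input #1 (t=3, y=3):
  B1->F, B3->S, B2->T
as a set, this run covers: B1=F, B2=T, B3=S

Answer: B1=F, B2=T, B3=S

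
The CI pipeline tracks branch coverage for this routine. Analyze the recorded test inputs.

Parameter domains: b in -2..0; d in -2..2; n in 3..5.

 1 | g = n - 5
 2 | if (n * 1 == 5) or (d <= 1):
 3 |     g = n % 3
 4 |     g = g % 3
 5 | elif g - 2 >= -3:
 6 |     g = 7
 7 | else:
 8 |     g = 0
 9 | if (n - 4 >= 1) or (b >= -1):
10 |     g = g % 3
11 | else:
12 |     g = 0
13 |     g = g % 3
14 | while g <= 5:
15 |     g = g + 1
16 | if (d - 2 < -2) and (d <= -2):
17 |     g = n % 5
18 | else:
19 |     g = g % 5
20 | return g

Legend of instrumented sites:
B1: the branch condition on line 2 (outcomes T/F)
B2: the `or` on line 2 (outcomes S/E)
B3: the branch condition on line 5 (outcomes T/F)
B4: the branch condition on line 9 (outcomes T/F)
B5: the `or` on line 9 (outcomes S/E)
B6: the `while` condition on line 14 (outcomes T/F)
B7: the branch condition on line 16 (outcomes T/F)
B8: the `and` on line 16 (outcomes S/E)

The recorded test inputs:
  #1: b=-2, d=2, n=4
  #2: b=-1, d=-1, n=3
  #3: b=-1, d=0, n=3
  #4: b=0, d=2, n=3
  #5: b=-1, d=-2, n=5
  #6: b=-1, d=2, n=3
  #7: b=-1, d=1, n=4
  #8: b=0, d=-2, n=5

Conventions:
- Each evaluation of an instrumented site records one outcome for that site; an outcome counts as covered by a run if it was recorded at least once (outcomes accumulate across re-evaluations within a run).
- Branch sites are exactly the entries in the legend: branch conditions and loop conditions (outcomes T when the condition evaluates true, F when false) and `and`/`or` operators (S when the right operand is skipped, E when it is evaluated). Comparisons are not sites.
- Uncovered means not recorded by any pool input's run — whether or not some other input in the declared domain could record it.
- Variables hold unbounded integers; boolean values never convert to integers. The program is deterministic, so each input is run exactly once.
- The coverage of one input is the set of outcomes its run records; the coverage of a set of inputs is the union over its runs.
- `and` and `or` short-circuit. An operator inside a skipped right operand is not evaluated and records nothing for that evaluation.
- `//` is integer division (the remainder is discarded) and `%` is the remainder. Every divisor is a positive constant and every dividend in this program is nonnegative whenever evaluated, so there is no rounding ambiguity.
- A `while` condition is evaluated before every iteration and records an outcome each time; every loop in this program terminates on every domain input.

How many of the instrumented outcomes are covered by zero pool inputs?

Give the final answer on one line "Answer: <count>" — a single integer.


input #1, b=-2, d=2, n=4: outcomes B1=F, B2=E, B3=T, B4=F, B5=E, B6=T, B6=F, B7=F, B8=S
input #2, b=-1, d=-1, n=3: outcomes B1=T, B2=E, B4=T, B5=E, B6=T, B6=F, B7=F, B8=E
input #3, b=-1, d=0, n=3: outcomes B1=T, B2=E, B4=T, B5=E, B6=T, B6=F, B7=F, B8=S
input #4, b=0, d=2, n=3: outcomes B1=F, B2=E, B3=F, B4=T, B5=E, B6=T, B6=F, B7=F, B8=S
input #5, b=-1, d=-2, n=5: outcomes B1=T, B2=S, B4=T, B5=S, B6=T, B6=F, B7=T, B8=E
input #6, b=-1, d=2, n=3: outcomes B1=F, B2=E, B3=F, B4=T, B5=E, B6=T, B6=F, B7=F, B8=S
input #7, b=-1, d=1, n=4: outcomes B1=T, B2=E, B4=T, B5=E, B6=T, B6=F, B7=F, B8=S
input #8, b=0, d=-2, n=5: outcomes B1=T, B2=S, B4=T, B5=S, B6=T, B6=F, B7=T, B8=E
union over the pool: B1=T, B1=F, B2=S, B2=E, B3=T, B3=F, B4=T, B4=F, B5=S, B5=E, B6=T, B6=F, B7=T, B7=F, B8=S, B8=E
uncovered (0 of 16): none
Answer: 0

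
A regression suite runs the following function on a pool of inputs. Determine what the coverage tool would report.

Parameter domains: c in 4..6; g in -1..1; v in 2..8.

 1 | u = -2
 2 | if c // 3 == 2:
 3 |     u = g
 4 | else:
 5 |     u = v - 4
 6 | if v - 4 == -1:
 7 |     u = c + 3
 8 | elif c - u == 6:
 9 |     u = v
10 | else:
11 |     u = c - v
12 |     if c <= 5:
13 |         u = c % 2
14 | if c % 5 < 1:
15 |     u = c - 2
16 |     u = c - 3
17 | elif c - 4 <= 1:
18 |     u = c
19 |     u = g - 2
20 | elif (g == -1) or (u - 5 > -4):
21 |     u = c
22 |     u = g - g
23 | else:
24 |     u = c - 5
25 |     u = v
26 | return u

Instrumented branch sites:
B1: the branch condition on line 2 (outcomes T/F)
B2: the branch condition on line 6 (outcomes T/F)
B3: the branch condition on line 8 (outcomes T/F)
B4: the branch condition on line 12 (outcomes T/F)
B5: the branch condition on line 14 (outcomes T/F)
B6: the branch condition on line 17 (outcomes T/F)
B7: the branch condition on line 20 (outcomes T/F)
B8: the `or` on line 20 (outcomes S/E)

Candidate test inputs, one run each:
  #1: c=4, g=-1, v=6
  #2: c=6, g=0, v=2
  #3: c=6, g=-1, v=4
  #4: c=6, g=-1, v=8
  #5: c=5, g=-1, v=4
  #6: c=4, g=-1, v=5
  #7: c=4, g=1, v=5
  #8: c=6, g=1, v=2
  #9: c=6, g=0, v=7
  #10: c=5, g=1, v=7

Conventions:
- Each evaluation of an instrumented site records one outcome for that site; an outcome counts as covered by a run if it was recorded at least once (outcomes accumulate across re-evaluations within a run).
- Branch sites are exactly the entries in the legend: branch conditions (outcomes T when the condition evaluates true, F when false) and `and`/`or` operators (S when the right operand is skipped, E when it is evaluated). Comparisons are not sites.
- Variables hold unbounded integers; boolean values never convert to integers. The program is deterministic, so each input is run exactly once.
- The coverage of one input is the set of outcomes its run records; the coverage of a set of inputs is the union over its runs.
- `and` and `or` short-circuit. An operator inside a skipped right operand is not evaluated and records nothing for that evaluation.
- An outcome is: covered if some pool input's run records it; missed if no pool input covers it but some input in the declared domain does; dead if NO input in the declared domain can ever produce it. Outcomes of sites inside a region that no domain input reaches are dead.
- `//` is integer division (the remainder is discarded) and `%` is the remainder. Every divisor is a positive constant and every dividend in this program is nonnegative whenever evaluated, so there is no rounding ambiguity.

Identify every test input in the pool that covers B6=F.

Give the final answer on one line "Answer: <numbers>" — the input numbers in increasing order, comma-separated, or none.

input #1 (c=4, g=-1, v=6): does not produce B6=F
input #2 (c=6, g=0, v=2): produces B6=F
input #3 (c=6, g=-1, v=4): produces B6=F
input #4 (c=6, g=-1, v=8): produces B6=F
input #5 (c=5, g=-1, v=4): does not produce B6=F
input #6 (c=4, g=-1, v=5): does not produce B6=F
input #7 (c=4, g=1, v=5): does not produce B6=F
input #8 (c=6, g=1, v=2): produces B6=F
input #9 (c=6, g=0, v=7): produces B6=F
input #10 (c=5, g=1, v=7): does not produce B6=F

Answer: 2, 3, 4, 8, 9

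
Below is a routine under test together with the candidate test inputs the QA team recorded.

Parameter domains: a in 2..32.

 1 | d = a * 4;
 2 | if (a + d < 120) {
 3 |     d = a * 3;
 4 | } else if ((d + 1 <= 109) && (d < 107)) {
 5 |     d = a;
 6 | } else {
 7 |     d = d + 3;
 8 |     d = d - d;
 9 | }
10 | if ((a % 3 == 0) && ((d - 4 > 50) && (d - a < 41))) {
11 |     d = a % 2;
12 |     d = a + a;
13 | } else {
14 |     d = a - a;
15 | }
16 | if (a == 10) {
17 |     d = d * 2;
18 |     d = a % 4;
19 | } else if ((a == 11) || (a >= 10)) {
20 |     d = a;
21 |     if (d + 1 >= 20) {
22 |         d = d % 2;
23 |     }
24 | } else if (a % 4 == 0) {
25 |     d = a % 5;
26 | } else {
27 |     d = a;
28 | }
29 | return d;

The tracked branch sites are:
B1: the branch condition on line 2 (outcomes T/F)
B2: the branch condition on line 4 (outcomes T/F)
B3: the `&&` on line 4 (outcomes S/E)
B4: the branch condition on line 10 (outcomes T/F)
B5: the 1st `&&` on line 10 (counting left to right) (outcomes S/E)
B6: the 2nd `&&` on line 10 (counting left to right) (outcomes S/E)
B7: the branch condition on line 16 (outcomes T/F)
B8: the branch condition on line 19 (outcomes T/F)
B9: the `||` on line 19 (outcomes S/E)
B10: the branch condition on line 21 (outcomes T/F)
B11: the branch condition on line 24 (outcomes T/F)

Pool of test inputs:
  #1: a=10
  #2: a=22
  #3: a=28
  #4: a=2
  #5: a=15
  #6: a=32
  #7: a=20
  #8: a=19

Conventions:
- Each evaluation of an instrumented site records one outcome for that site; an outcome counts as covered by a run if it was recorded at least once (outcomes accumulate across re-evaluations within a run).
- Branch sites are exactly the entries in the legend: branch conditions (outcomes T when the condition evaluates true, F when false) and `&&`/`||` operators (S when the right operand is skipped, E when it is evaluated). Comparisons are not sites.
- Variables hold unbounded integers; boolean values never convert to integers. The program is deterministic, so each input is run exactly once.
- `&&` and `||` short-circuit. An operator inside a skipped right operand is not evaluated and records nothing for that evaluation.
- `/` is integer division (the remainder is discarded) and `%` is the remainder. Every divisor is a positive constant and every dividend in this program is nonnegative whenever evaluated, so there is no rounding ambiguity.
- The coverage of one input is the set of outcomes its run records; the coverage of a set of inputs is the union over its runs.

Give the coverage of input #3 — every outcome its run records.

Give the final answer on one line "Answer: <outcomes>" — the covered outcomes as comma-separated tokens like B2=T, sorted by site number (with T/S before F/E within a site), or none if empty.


Simulating input #3 (a=28) step by step:
  B1->F, B3->S, B2->F, B5->S, B4->F, B7->F, B9->E, B8->T, B10->T
collecting distinct outcomes: B1=F, B2=F, B3=S, B4=F, B5=S, B7=F, B8=T, B9=E, B10=T
Answer: B1=F, B2=F, B3=S, B4=F, B5=S, B7=F, B8=T, B9=E, B10=T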